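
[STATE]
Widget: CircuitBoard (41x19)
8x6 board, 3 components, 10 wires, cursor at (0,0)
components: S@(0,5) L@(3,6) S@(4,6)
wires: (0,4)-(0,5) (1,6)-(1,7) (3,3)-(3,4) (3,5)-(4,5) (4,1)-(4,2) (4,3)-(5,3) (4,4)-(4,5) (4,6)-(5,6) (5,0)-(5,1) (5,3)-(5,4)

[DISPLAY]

   0 1 2 3 4 5 6 7                       
0  [.]              · ─ S                
                                         
1                           · ─ ·        
                                         
2                                        
                                         
3               · ─ ·   ·   L            
                        │                
4       · ─ ·   ·   · ─ ·   S            
                │           │            
5   · ─ ·       · ─ ·       ·            
Cursor: (0,0)                            
                                         
                                         
                                         
                                         
                                         
                                         


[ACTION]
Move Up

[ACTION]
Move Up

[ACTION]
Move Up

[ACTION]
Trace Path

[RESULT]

   0 1 2 3 4 5 6 7                       
0  [.]              · ─ S                
                                         
1                           · ─ ·        
                                         
2                                        
                                         
3               · ─ ·   ·   L            
                        │                
4       · ─ ·   ·   · ─ ·   S            
                │           │            
5   · ─ ·       · ─ ·       ·            
Cursor: (0,0)  Trace: No connections     
                                         
                                         
                                         
                                         
                                         
                                         


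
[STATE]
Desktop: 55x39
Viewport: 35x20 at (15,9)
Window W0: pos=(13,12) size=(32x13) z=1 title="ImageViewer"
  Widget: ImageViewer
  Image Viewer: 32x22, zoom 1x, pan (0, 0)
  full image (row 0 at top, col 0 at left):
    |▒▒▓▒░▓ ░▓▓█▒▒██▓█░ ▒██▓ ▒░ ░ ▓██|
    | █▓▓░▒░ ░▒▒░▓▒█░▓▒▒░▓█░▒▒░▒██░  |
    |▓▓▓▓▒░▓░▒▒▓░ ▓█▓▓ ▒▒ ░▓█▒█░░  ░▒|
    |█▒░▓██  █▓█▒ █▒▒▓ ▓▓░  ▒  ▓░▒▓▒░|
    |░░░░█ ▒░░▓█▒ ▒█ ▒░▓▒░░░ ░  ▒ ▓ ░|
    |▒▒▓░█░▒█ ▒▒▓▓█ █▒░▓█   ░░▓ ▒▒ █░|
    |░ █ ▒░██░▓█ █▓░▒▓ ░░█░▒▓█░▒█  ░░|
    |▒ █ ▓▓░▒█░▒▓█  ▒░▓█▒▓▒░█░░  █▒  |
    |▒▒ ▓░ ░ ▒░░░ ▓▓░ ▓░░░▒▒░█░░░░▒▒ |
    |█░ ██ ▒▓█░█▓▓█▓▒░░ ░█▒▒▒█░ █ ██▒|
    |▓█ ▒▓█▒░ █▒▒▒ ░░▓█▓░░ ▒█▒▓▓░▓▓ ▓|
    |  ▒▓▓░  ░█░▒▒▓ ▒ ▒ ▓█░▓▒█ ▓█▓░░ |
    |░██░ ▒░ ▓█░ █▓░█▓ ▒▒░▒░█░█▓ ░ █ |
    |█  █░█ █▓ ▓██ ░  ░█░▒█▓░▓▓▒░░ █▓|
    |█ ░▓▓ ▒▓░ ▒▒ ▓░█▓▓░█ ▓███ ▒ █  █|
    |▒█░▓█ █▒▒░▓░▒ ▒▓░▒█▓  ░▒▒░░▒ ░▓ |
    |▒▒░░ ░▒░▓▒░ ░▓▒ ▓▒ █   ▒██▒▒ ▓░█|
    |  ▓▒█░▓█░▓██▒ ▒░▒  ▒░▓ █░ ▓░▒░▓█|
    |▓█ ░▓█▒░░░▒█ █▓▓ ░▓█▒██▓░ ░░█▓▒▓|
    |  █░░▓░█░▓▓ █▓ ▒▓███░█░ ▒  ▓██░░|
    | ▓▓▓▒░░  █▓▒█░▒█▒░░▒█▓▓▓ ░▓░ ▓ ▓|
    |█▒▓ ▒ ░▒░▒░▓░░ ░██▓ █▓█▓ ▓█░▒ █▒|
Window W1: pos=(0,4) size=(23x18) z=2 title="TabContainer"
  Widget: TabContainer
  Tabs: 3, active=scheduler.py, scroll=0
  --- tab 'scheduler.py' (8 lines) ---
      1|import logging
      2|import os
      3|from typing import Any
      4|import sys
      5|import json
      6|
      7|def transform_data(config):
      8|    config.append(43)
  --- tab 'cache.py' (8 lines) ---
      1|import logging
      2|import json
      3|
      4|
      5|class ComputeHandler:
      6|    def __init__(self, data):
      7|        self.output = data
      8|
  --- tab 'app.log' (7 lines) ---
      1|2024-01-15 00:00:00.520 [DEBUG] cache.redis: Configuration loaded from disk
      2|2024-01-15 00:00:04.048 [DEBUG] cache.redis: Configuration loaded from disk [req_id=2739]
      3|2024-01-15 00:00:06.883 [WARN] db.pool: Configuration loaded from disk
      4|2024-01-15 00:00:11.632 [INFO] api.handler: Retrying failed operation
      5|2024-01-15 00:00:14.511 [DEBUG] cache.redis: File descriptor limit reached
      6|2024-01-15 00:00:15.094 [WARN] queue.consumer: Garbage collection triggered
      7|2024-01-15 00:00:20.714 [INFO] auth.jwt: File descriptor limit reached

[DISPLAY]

       ┃                           
       ┃                           
port An┃                           
       ┃━━━━━━━━━━━━━━━━━━━━━┓     
       ┃wer                  ┃     
       ┃─────────────────────┨     
data(co┃▓█▒▒██▓█░ ▒██▓ ▒░ ░ ▓┃     
end(43)┃▒▒░▓▒█░▓▒▒░▓█░▒▒░▒██░┃     
       ┃▒▓░ ▓█▓▓ ▒▒ ░▓█▒█░░  ┃     
       ┃▓█▒ █▒▒▓ ▓▓░  ▒  ▓░▒▓┃     
       ┃▓█▒ ▒█ ▒░▓▒░░░ ░  ▒ ▓┃     
       ┃▒▒▓▓█ █▒░▓█   ░░▓ ▒▒ ┃     
━━━━━━━┛▓█ █▓░▒▓ ░░█░▒▓█░▒█  ┃     
 █ ▓▓░▒█░▒▓█  ▒░▓█▒▓▒░█░░  █▒┃     
▒ ▓░ ░ ▒░░░ ▓▓░ ▓░░░▒▒░█░░░░▒┃     
━━━━━━━━━━━━━━━━━━━━━━━━━━━━━┛     
                                   
                                   
                                   
                                   


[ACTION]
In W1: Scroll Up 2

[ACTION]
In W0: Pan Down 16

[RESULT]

       ┃                           
       ┃                           
port An┃                           
       ┃━━━━━━━━━━━━━━━━━━━━━┓     
       ┃wer                  ┃     
       ┃─────────────────────┨     
data(co┃▒░ ░▓▒ ▓▒ █   ▒██▒▒ ▓┃     
end(43)┃▓██▒ ▒░▒  ▒░▓ █░ ▓░▒░┃     
       ┃░▒█ █▓▓ ░▓█▒██▓░ ░░█▓┃     
       ┃▓▓ █▓ ▒▓███░█░ ▒  ▓██┃     
       ┃█▓▒█░▒█▒░░▒█▓▓▓ ░▓░ ▓┃     
       ┃▒░▓░░ ░██▓ █▓█▓ ▓█░▒ ┃     
━━━━━━━┛                     ┃     
                             ┃     
                             ┃     
━━━━━━━━━━━━━━━━━━━━━━━━━━━━━┛     
                                   
                                   
                                   
                                   


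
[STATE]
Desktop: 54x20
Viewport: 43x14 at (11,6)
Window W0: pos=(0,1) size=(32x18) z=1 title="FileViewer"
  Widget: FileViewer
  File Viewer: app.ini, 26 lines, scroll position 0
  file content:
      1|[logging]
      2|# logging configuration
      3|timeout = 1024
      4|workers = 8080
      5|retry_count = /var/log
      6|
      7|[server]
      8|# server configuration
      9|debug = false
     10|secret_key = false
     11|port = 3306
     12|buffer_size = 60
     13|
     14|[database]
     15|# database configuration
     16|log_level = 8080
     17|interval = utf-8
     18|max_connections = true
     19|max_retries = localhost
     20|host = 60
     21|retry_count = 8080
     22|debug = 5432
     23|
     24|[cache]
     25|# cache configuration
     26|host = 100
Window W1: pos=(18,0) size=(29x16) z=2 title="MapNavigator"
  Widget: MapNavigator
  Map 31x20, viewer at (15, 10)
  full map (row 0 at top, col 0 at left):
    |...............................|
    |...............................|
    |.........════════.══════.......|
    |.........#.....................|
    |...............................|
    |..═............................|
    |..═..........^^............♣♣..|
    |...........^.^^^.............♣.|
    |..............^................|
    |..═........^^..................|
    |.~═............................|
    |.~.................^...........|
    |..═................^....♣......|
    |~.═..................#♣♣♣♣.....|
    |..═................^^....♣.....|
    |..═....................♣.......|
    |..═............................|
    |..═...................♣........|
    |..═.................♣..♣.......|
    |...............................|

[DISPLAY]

1024   ┃.........^.^^^.............┃       
8080   ┃............^..............┃       
t = /va┃═........^^................┃       
       ┃═............@.............┃       
       ┃.................^.........┃       
onfigur┃═................^....♣....┃       
lse    ┃═..................#♣♣♣♣...┃       
 = fals┃═................^^....♣...┃       
6      ┃═....................♣.....┃       
e = 60 ┗━━━━━━━━━━━━━━━━━━━━━━━━━━━┛       
                   ░┃                      
                   ▼┃                      
━━━━━━━━━━━━━━━━━━━━┛                      
                                           


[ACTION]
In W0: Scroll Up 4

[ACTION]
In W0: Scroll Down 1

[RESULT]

8080   ┃.........^.^^^.............┃       
t = /va┃............^..............┃       
       ┃═........^^................┃       
       ┃═............@.............┃       
onfigur┃.................^.........┃       
lse    ┃═................^....♣....┃       
 = fals┃═..................#♣♣♣♣...┃       
6      ┃═................^^....♣...┃       
e = 60 ┃═....................♣.....┃       
       ┗━━━━━━━━━━━━━━━━━━━━━━━━━━━┛       
                   ░┃                      
 configuration     ▼┃                      
━━━━━━━━━━━━━━━━━━━━┛                      
                                           


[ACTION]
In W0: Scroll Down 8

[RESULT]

e = 60 ┃.........^.^^^.............┃       
       ┃............^..............┃       
       ┃═........^^................┃       
 config┃═............@.............┃       
= 8080 ┃.................^.........┃       
 utf-8 ┃═................^....♣....┃       
tions =┃═..................#♣♣♣♣...┃       
s = loc┃═................^^....♣...┃       
       ┃═....................♣.....┃       
t = 808┗━━━━━━━━━━━━━━━━━━━━━━━━━━━┛       
32                 ░┃                      
                   ▼┃                      
━━━━━━━━━━━━━━━━━━━━┛                      
                                           


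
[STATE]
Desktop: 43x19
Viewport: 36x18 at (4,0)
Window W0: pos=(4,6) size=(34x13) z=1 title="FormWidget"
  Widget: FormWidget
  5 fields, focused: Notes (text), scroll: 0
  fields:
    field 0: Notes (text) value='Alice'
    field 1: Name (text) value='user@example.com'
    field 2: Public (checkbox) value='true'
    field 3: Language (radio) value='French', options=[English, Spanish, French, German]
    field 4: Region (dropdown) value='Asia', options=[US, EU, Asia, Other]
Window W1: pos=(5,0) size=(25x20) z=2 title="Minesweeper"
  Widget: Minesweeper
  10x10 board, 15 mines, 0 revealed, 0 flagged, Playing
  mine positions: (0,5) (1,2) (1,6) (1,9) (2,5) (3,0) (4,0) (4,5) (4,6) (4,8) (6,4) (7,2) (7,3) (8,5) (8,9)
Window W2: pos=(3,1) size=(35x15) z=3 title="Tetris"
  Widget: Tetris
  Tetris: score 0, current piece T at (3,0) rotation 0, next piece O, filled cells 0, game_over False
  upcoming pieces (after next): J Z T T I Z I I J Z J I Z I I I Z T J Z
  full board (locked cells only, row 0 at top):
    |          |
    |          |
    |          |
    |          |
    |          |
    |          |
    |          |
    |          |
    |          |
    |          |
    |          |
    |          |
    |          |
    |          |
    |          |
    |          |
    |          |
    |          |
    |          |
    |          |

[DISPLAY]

 ┏━━━━━━━━━━━━━━━━━━━━━━━┓          
━━━━━━━━━━━━━━━━━━━━━━━━━━━━━━━━━┓  
 Tetris                          ┃  
─────────────────────────────────┨  
          │Next:                 ┃  
          │▓▓                    ┃  
          │▓▓                    ┃  
          │                      ┃  
          │                      ┃  
          │                      ┃  
          │Score:                ┃  
          │0                     ┃  
          │                      ┃  
          │                      ┃  
          │                      ┃  
━━━━━━━━━━━━━━━━━━━━━━━━━━━━━━━━━┛  
┃┃                       ┃       ┃  
┃┃                       ┃       ┃  


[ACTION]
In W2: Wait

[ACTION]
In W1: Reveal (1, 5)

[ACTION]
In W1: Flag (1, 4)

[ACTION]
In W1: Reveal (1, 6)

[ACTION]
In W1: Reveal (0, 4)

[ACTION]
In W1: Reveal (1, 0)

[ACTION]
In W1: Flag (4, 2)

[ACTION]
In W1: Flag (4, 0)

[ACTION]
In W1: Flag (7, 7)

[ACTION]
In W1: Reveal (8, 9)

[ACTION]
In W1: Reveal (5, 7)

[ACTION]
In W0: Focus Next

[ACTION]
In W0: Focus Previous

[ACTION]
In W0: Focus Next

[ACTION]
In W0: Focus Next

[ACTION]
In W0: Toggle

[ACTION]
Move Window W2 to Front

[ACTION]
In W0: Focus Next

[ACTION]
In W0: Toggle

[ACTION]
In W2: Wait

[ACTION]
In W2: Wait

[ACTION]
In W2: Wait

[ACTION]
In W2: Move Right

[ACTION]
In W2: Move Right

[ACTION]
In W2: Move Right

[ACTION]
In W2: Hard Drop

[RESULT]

 ┏━━━━━━━━━━━━━━━━━━━━━━━┓          
━━━━━━━━━━━━━━━━━━━━━━━━━━━━━━━━━┓  
 Tetris                          ┃  
─────────────────────────────────┨  
          │Next:                 ┃  
          │█                     ┃  
          │███                   ┃  
          │                      ┃  
          │                      ┃  
          │                      ┃  
          │Score:                ┃  
          │0                     ┃  
          │                      ┃  
       ▒  │                      ┃  
      ▒▒▒ │                      ┃  
━━━━━━━━━━━━━━━━━━━━━━━━━━━━━━━━━┛  
┃┃                       ┃       ┃  
┃┃                       ┃       ┃  


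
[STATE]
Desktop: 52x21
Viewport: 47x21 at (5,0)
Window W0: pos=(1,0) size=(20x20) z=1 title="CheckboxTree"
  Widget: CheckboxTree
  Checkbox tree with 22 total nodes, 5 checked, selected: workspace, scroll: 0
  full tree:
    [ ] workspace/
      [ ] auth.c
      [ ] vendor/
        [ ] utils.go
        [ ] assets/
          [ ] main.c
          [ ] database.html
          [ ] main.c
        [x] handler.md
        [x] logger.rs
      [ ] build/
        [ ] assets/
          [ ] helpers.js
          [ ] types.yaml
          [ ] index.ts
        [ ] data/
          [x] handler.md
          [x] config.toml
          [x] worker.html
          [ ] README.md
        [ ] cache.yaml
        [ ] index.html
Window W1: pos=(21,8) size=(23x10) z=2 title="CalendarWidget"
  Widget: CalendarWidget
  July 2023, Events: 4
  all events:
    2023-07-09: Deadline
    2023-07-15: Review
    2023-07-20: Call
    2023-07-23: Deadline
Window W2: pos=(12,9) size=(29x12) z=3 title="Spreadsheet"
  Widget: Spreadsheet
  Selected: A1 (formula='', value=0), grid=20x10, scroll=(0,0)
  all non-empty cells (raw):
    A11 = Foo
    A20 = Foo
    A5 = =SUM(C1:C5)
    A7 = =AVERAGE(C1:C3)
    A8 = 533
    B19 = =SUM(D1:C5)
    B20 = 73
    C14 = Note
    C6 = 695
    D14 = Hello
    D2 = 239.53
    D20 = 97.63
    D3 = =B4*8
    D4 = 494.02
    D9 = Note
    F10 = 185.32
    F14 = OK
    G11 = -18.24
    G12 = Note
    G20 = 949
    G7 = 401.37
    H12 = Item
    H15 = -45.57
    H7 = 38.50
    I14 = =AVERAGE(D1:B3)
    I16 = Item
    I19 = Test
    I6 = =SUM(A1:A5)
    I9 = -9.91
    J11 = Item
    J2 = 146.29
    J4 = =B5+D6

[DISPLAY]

━━━━━━━━━━━━━━━┓                               
eckboxTree     ┃                               
───────────────┨                               
] workspace/   ┃                               
[ ] auth.c     ┃                               
[-] vendor/    ┃                               
  [ ] utils.go ┃                               
  [ ] assets/  ┃                               
    [ ] main.c ┃┏━━━━━━━━━━━━━━━━━━━━━┓        
    [ ]┏━━━━━━━━━━━━━━━━━━━━━━━━━━━┓  ┃        
    [ ]┃ Spreadsheet               ┃──┨        
  [x] h┠───────────────────────────┨  ┃        
  [x] l┃A1:                        ┃u ┃        
[-] bui┃       A       B       C   ┃2 ┃        
  [ ] a┃---------------------------┃9*┃        
    [ ]┃  1      [0]       0       ┃16┃        
    [ ]┃  2        0       0       ┃23┃        
    [ ]┃  3        0       0       ┃━━┛        
  [-] d┃  4        0       0       ┃           
━━━━━━━┃  5        0       0       ┃           
       ┗━━━━━━━━━━━━━━━━━━━━━━━━━━━┛           


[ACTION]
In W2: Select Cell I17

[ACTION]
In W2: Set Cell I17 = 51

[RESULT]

━━━━━━━━━━━━━━━┓                               
eckboxTree     ┃                               
───────────────┨                               
] workspace/   ┃                               
[ ] auth.c     ┃                               
[-] vendor/    ┃                               
  [ ] utils.go ┃                               
  [ ] assets/  ┃                               
    [ ] main.c ┃┏━━━━━━━━━━━━━━━━━━━━━┓        
    [ ]┏━━━━━━━━━━━━━━━━━━━━━━━━━━━┓  ┃        
    [ ]┃ Spreadsheet               ┃──┨        
  [x] h┠───────────────────────────┨  ┃        
  [x] l┃I17: 51                    ┃u ┃        
[-] bui┃       A       B       C   ┃2 ┃        
  [ ] a┃---------------------------┃9*┃        
    [ ]┃  1        0       0       ┃16┃        
    [ ]┃  2        0       0       ┃23┃        
    [ ]┃  3        0       0       ┃━━┛        
  [-] d┃  4        0       0       ┃           
━━━━━━━┃  5        0       0       ┃           
       ┗━━━━━━━━━━━━━━━━━━━━━━━━━━━┛           


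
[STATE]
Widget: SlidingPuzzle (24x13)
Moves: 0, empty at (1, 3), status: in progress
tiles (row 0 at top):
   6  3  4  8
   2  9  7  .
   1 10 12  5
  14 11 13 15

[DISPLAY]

┌────┬────┬────┬────┐   
│  6 │  3 │  4 │  8 │   
├────┼────┼────┼────┤   
│  2 │  9 │  7 │    │   
├────┼────┼────┼────┤   
│  1 │ 10 │ 12 │  5 │   
├────┼────┼────┼────┤   
│ 14 │ 11 │ 13 │ 15 │   
└────┴────┴────┴────┘   
Moves: 0                
                        
                        
                        


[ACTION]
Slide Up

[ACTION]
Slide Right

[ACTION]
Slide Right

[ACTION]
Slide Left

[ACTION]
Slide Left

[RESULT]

┌────┬────┬────┬────┐   
│  6 │  3 │  4 │  8 │   
├────┼────┼────┼────┤   
│  2 │  9 │  7 │  5 │   
├────┼────┼────┼────┤   
│  1 │ 10 │ 12 │    │   
├────┼────┼────┼────┤   
│ 14 │ 11 │ 13 │ 15 │   
└────┴────┴────┴────┘   
Moves: 5                
                        
                        
                        


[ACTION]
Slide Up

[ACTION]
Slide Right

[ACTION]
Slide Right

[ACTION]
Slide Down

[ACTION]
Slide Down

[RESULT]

┌────┬────┬────┬────┐   
│  6 │  3 │  4 │  8 │   
├────┼────┼────┼────┤   
│  2 │    │  7 │  5 │   
├────┼────┼────┼────┤   
│  1 │  9 │ 12 │ 15 │   
├────┼────┼────┼────┤   
│ 14 │ 10 │ 11 │ 13 │   
└────┴────┴────┴────┘   
Moves: 10               
                        
                        
                        


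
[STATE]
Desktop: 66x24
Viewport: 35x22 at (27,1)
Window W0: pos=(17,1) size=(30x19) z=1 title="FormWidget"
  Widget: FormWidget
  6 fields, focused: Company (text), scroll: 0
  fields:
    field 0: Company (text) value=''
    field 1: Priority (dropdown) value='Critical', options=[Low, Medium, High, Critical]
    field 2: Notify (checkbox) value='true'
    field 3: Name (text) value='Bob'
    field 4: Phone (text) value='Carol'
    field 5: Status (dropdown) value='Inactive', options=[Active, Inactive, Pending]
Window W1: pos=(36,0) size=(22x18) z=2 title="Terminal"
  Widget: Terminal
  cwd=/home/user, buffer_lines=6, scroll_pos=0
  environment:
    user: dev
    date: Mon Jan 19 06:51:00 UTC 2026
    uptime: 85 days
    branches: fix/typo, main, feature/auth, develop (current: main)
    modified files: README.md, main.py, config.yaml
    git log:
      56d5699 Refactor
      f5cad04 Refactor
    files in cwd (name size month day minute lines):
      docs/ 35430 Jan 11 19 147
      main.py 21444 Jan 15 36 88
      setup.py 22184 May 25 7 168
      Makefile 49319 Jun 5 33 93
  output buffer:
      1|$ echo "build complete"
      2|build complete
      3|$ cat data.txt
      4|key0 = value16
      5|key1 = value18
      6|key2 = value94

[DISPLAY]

━━━━━━━━━┃ Terminal           ┃    
et       ┠────────────────────┨    
─────────┃$ echo "build comple┃    
:    [   ┃build complete      ┃    
y:   [Cri┃$ cat data.txt      ┃    
     [x] ┃key0 = value16      ┃    
     [Bob┃key1 = value18      ┃    
     [Car┃key2 = value94      ┃    
     [Ina┃$ █                 ┃    
         ┃                    ┃    
         ┃                    ┃    
         ┃                    ┃    
         ┃                    ┃    
         ┃                    ┃    
         ┃                    ┃    
         ┃                    ┃    
         ┗━━━━━━━━━━━━━━━━━━━━┛    
                   ┃               
━━━━━━━━━━━━━━━━━━━┛               
                                   
                                   
                                   


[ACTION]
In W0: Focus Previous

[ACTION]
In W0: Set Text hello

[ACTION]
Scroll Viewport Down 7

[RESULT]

et       ┠────────────────────┨    
─────────┃$ echo "build comple┃    
:    [   ┃build complete      ┃    
y:   [Cri┃$ cat data.txt      ┃    
     [x] ┃key0 = value16      ┃    
     [Bob┃key1 = value18      ┃    
     [Car┃key2 = value94      ┃    
     [Ina┃$ █                 ┃    
         ┃                    ┃    
         ┃                    ┃    
         ┃                    ┃    
         ┃                    ┃    
         ┃                    ┃    
         ┃                    ┃    
         ┃                    ┃    
         ┗━━━━━━━━━━━━━━━━━━━━┛    
                   ┃               
━━━━━━━━━━━━━━━━━━━┛               
                                   
                                   
                                   
                                   


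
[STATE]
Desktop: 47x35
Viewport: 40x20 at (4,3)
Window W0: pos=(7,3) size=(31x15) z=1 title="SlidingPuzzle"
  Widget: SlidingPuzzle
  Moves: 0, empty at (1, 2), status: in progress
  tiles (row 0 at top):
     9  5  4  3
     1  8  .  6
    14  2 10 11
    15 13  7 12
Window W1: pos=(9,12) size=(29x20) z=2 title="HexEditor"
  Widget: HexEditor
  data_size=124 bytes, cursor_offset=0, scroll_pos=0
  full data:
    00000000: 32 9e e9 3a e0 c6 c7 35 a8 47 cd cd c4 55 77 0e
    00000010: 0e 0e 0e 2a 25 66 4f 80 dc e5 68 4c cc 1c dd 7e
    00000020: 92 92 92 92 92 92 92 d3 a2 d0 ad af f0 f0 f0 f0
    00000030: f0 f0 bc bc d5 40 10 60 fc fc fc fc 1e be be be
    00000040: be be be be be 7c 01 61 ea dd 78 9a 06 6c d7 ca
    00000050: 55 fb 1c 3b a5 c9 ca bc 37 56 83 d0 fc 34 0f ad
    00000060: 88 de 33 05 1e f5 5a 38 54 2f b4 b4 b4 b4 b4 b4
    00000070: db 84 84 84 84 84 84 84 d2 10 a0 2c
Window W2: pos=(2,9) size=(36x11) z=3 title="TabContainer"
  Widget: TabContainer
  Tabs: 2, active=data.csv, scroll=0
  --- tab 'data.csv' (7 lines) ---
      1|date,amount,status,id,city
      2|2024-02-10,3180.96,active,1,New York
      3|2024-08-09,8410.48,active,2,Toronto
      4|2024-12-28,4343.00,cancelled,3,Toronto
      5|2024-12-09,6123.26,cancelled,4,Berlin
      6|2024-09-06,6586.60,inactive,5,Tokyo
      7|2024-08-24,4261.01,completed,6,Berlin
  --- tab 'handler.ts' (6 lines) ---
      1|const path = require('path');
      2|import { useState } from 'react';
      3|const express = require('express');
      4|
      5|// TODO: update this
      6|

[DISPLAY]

   ┏━━━━━━━━━━━━━━━━━━━━━━━━━━━━━┓      
   ┃ SlidingPuzzle               ┃      
   ┠─────────────────────────────┨      
   ┃┌────┬────┬────┬────┐        ┃      
   ┃│  9 │  5 │  4 │  3 │        ┃      
   ┃├────┼────┼────┼────┤        ┃      
━━━━━━━━━━━━━━━━━━━━━━━━━━━━━━━━━┓      
TabContainer                     ┃      
─────────────────────────────────┨      
data.csv]│ handler.ts            ┃      
─────────────────────────────────┃      
ate,amount,status,id,city        ┃      
024-02-10,3180.96,active,1,New Yo┃      
024-08-09,8410.48,active,2,Toront┃      
024-12-28,4343.00,cancelled,3,Tor┃      
024-12-09,6123.26,cancelled,4,Ber┃      
━━━━━━━━━━━━━━━━━━━━━━━━━━━━━━━━━┛      
     ┃00000050  55 fb 1c 3b a5 c9┃      
     ┃00000060  88 de 33 05 1e f5┃      
     ┃00000070  db 84 84 84 84 84┃      


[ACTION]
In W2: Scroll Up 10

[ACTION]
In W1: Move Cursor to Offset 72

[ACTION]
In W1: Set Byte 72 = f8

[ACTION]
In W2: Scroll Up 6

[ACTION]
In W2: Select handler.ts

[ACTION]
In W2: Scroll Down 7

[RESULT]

   ┏━━━━━━━━━━━━━━━━━━━━━━━━━━━━━┓      
   ┃ SlidingPuzzle               ┃      
   ┠─────────────────────────────┨      
   ┃┌────┬────┬────┬────┐        ┃      
   ┃│  9 │  5 │  4 │  3 │        ┃      
   ┃├────┼────┼────┼────┤        ┃      
━━━━━━━━━━━━━━━━━━━━━━━━━━━━━━━━━┓      
TabContainer                     ┃      
─────────────────────────────────┨      
data.csv │[handler.ts]           ┃      
─────────────────────────────────┃      
                                 ┃      
                                 ┃      
                                 ┃      
                                 ┃      
                                 ┃      
━━━━━━━━━━━━━━━━━━━━━━━━━━━━━━━━━┛      
     ┃00000050  55 fb 1c 3b a5 c9┃      
     ┃00000060  88 de 33 05 1e f5┃      
     ┃00000070  db 84 84 84 84 84┃      


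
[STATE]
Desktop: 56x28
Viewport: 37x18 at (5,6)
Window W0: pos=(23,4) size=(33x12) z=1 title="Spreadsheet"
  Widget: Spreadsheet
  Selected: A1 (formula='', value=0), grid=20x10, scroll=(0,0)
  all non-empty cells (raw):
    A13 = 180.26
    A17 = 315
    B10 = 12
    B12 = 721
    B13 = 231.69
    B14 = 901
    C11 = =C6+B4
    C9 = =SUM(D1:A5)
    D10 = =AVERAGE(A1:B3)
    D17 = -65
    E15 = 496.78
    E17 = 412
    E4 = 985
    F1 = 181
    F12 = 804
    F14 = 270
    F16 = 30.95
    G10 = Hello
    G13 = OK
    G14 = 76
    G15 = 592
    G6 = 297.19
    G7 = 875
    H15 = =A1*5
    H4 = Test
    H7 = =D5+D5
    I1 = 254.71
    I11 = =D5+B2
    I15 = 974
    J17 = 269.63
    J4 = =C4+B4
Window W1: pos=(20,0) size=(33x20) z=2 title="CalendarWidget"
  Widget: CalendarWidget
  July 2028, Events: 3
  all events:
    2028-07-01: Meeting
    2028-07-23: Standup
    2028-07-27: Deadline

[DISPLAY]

               ┃ 3  4  5  6  7  8  9 
               ┃10 11 12 13 14 15 16 
               ┃17 18 19 20 21 22 23*
               ┃24 25 26 27* 28 29 30
               ┃31                   
               ┃                     
               ┃                     
               ┃                     
               ┃                     
               ┃                     
               ┃                     
               ┃                     
               ┃                     
               ┗━━━━━━━━━━━━━━━━━━━━━
                                     
                                     
                                     
                                     


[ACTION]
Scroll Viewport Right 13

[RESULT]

  ┃ 3  4  5  6  7  8  9           ┃──
  ┃10 11 12 13 14 15 16           ┃  
  ┃17 18 19 20 21 22 23*          ┃  
  ┃24 25 26 27* 28 29 30          ┃--
  ┃31                             ┃  
  ┃                               ┃  
  ┃                               ┃  
  ┃                               ┃  
  ┃                               ┃  
  ┃                               ┃━━
  ┃                               ┃  
  ┃                               ┃  
  ┃                               ┃  
  ┗━━━━━━━━━━━━━━━━━━━━━━━━━━━━━━━┛  
                                     
                                     
                                     
                                     


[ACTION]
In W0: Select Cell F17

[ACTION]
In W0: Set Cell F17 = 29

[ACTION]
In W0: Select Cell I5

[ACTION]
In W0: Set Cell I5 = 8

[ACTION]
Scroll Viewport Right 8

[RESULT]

 ┃ 3  4  5  6  7  8  9           ┃──┨
 ┃10 11 12 13 14 15 16           ┃  ┃
 ┃17 18 19 20 21 22 23*          ┃  ┃
 ┃24 25 26 27* 28 29 30          ┃--┃
 ┃31                             ┃  ┃
 ┃                               ┃  ┃
 ┃                               ┃  ┃
 ┃                               ┃  ┃
 ┃                               ┃  ┃
 ┃                               ┃━━┛
 ┃                               ┃   
 ┃                               ┃   
 ┃                               ┃   
 ┗━━━━━━━━━━━━━━━━━━━━━━━━━━━━━━━┛   
                                     
                                     
                                     
                                     


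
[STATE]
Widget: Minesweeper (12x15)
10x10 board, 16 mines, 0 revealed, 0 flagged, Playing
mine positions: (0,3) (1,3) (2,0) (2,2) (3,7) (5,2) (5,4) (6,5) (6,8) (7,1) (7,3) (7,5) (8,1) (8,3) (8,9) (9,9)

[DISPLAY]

■■■■■■■■■■  
■■■■■■■■■■  
■■■■■■■■■■  
■■■■■■■■■■  
■■■■■■■■■■  
■■■■■■■■■■  
■■■■■■■■■■  
■■■■■■■■■■  
■■■■■■■■■■  
■■■■■■■■■■  
            
            
            
            
            


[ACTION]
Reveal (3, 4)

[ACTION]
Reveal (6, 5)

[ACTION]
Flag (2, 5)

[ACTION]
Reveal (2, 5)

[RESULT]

■■■✹2       
■■■✹2       
✹■✹21 111   
■■■1  1✹1   
■■■2111■1   
■■✹■✹■■■11  
■■■■■✹■■✹■  
■✹■✹■✹■■■■  
■✹■✹■■■■■✹  
■■■■■■■■■✹  
            
            
            
            
            


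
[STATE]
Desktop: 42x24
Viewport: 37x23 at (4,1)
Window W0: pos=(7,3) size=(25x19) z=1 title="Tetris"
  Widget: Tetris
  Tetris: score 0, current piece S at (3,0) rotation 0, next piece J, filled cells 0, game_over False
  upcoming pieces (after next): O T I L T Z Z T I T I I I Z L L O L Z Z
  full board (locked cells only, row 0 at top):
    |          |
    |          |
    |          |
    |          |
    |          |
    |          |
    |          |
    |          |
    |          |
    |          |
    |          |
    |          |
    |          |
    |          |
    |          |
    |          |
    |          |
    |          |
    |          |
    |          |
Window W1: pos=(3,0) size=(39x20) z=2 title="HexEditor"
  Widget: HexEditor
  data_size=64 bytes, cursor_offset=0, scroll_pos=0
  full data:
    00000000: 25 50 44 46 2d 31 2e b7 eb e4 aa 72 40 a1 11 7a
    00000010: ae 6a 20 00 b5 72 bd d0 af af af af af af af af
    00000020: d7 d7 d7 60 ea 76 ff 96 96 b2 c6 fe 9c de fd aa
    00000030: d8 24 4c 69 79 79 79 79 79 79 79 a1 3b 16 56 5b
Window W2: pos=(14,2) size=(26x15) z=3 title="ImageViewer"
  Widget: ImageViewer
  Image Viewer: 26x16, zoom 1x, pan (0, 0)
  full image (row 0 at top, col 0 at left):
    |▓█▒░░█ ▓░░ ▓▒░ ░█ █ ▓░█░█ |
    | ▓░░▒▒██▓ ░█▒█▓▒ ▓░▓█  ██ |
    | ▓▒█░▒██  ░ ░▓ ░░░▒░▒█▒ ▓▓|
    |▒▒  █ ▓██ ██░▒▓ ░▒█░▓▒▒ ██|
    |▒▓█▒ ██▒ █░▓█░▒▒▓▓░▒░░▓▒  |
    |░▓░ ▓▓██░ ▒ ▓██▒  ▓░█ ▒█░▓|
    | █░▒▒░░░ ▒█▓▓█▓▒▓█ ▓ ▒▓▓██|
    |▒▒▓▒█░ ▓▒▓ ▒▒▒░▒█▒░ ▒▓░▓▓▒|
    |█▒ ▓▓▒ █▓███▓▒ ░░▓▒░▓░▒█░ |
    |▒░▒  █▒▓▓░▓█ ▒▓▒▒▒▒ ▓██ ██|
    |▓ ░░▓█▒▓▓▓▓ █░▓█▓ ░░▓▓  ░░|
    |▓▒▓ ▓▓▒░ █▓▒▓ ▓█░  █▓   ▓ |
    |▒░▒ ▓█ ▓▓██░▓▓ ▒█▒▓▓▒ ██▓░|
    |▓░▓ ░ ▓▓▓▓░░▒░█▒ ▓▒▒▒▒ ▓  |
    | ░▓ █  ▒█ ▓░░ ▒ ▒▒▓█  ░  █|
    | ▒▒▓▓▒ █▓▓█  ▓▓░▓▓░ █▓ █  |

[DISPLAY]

 HexEditor                           
──────────┏━━━━━━━━━━━━━━━━━━━━━━━━┓─
00000000  ┃ ImageViewer            ┃b
00000010  ┠────────────────────────┨f
00000020  ┃▓█▒░░█ ▓░░ ▓▒░ ░█ █ ▓░█░┃6
00000030  ┃ ▓░░▒▒██▓ ░█▒█▓▒ ▓░▓█  █┃9
          ┃ ▓▒█░▒██  ░ ░▓ ░░░▒░▒█▒ ┃ 
          ┃▒▒  █ ▓██ ██░▒▓ ░▒█░▓▒▒ ┃ 
          ┃▒▓█▒ ██▒ █░▓█░▒▒▓▓░▒░░▓▒┃ 
          ┃░▓░ ▓▓██░ ▒ ▓██▒  ▓░█ ▒█┃ 
          ┃ █░▒▒░░░ ▒█▓▓█▓▒▓█ ▓ ▒▓▓┃ 
          ┃▒▒▓▒█░ ▓▒▓ ▒▒▒░▒█▒░ ▒▓░▓┃ 
          ┃█▒ ▓▓▒ █▓███▓▒ ░░▓▒░▓░▒█┃ 
          ┃▒░▒  █▒▓▓░▓█ ▒▓▒▒▒▒ ▓██ ┃ 
          ┃▓ ░░▓█▒▓▓▓▓ █░▓█▓ ░░▓▓  ┃ 
          ┗━━━━━━━━━━━━━━━━━━━━━━━━┛ 
                                     
                                     
━━━━━━━━━━━━━━━━━━━━━━━━━━━━━━━━━━━━━
   ┃          │            ┃         
   ┗━━━━━━━━━━━━━━━━━━━━━━━┛         
                                     
                                     


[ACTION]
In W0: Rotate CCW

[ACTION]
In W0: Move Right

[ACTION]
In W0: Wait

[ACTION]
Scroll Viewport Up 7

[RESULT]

━━━━━━━━━━━━━━━━━━━━━━━━━━━━━━━━━━━━━
 HexEditor                           
──────────┏━━━━━━━━━━━━━━━━━━━━━━━━┓─
00000000  ┃ ImageViewer            ┃b
00000010  ┠────────────────────────┨f
00000020  ┃▓█▒░░█ ▓░░ ▓▒░ ░█ █ ▓░█░┃6
00000030  ┃ ▓░░▒▒██▓ ░█▒█▓▒ ▓░▓█  █┃9
          ┃ ▓▒█░▒██  ░ ░▓ ░░░▒░▒█▒ ┃ 
          ┃▒▒  █ ▓██ ██░▒▓ ░▒█░▓▒▒ ┃ 
          ┃▒▓█▒ ██▒ █░▓█░▒▒▓▓░▒░░▓▒┃ 
          ┃░▓░ ▓▓██░ ▒ ▓██▒  ▓░█ ▒█┃ 
          ┃ █░▒▒░░░ ▒█▓▓█▓▒▓█ ▓ ▒▓▓┃ 
          ┃▒▒▓▒█░ ▓▒▓ ▒▒▒░▒█▒░ ▒▓░▓┃ 
          ┃█▒ ▓▓▒ █▓███▓▒ ░░▓▒░▓░▒█┃ 
          ┃▒░▒  █▒▓▓░▓█ ▒▓▒▒▒▒ ▓██ ┃ 
          ┃▓ ░░▓█▒▓▓▓▓ █░▓█▓ ░░▓▓  ┃ 
          ┗━━━━━━━━━━━━━━━━━━━━━━━━┛ 
                                     
                                     
━━━━━━━━━━━━━━━━━━━━━━━━━━━━━━━━━━━━━
   ┃          │            ┃         
   ┗━━━━━━━━━━━━━━━━━━━━━━━┛         
                                     
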